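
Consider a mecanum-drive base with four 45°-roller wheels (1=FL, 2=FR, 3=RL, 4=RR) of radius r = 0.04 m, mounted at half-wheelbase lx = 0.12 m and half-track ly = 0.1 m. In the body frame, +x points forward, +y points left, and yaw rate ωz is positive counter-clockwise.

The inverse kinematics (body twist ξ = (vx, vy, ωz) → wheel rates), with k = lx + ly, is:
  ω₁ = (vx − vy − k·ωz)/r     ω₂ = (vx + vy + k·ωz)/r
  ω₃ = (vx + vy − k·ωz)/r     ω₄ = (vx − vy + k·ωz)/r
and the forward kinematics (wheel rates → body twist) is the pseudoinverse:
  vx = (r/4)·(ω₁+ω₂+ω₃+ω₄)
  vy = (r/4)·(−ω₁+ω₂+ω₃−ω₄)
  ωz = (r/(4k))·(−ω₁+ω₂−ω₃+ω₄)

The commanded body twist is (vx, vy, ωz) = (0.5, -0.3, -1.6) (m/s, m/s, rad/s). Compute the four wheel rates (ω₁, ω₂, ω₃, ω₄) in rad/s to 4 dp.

(28.8000, -3.8000, 13.8000, 11.2000)

k = lx + ly = 0.12 + 0.1 = 0.2200;  k·ωz = 0.2200·-1.6 = -0.3520
ω₁ (FL) = (vx − vy − k·ωz)/r = 1.1520/0.04 = 28.8000
ω₂ (FR) = (vx + vy + k·ωz)/r = -0.1520/0.04 = -3.8000
ω₃ (RL) = (vx + vy − k·ωz)/r = 0.5520/0.04 = 13.8000
ω₄ (RR) = (vx − vy + k·ωz)/r = 0.4480/0.04 = 11.2000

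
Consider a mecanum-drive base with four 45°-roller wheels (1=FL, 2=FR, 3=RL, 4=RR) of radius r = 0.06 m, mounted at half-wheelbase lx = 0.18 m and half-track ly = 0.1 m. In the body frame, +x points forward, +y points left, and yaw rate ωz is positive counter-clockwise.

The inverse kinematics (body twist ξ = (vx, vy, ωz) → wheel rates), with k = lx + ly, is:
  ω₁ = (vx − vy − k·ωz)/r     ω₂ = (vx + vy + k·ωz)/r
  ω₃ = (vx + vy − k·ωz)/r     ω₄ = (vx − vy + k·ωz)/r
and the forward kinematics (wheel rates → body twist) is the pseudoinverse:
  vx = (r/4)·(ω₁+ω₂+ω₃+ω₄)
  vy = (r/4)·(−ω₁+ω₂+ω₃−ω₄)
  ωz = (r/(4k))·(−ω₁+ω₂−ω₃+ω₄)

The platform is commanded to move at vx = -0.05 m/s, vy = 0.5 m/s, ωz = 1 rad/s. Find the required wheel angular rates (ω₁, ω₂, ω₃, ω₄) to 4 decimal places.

(-13.8333, 12.1667, 2.8333, -4.5000)

k = lx + ly = 0.18 + 0.1 = 0.2800;  k·ωz = 0.2800·1 = 0.2800
ω₁ (FL) = (vx − vy − k·ωz)/r = -0.8300/0.06 = -13.8333
ω₂ (FR) = (vx + vy + k·ωz)/r = 0.7300/0.06 = 12.1667
ω₃ (RL) = (vx + vy − k·ωz)/r = 0.1700/0.06 = 2.8333
ω₄ (RR) = (vx − vy + k·ωz)/r = -0.2700/0.06 = -4.5000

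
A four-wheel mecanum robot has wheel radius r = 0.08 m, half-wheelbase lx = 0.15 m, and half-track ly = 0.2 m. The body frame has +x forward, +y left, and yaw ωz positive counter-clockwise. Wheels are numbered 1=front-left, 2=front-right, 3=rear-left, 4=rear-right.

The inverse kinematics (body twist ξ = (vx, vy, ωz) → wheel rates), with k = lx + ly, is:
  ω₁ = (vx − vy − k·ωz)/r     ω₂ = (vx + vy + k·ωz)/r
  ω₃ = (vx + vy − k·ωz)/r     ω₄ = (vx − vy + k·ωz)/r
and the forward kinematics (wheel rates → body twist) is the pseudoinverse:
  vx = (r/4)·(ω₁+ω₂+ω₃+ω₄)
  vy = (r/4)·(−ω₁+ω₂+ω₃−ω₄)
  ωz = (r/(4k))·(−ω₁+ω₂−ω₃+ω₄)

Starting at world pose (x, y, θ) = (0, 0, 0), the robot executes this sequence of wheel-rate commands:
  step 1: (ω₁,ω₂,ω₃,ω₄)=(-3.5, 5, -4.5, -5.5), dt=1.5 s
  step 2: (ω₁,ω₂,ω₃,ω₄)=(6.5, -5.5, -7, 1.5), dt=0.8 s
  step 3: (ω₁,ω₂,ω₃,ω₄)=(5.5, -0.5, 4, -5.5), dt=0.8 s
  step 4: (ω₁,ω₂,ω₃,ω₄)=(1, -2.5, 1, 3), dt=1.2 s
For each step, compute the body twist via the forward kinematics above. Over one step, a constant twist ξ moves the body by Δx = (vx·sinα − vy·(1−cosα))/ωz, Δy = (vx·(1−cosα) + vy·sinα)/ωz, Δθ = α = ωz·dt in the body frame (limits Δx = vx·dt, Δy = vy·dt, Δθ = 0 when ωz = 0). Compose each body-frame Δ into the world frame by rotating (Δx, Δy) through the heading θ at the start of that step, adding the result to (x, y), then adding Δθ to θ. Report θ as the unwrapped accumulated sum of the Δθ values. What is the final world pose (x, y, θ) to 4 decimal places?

step 1: ξ=(vx,vy,ωz)=(-0.1700, 0.1900, 0.4286), dt=1.5 → body Δ=(-0.3263, 0.1866, 0.6429) → world pose (-0.3263, 0.1866, 0.6429)
step 2: ξ=(vx,vy,ωz)=(-0.0900, -0.4100, -0.2000), dt=0.8 → body Δ=(-0.0979, -0.3209, -0.1600) → world pose (-0.2123, -0.1289, 0.4829)
step 3: ξ=(vx,vy,ωz)=(0.0700, 0.0700, -0.8857), dt=0.8 → body Δ=(0.0705, 0.0324, -0.7086) → world pose (-0.1649, -0.0675, -0.2257)
step 4: ξ=(vx,vy,ωz)=(0.0500, -0.1100, -0.0857), dt=1.2 → body Δ=(0.0531, -0.1349, -0.1029) → world pose (-0.1433, -0.2108, -0.3286)

(-0.1433, -0.2108, -0.3286)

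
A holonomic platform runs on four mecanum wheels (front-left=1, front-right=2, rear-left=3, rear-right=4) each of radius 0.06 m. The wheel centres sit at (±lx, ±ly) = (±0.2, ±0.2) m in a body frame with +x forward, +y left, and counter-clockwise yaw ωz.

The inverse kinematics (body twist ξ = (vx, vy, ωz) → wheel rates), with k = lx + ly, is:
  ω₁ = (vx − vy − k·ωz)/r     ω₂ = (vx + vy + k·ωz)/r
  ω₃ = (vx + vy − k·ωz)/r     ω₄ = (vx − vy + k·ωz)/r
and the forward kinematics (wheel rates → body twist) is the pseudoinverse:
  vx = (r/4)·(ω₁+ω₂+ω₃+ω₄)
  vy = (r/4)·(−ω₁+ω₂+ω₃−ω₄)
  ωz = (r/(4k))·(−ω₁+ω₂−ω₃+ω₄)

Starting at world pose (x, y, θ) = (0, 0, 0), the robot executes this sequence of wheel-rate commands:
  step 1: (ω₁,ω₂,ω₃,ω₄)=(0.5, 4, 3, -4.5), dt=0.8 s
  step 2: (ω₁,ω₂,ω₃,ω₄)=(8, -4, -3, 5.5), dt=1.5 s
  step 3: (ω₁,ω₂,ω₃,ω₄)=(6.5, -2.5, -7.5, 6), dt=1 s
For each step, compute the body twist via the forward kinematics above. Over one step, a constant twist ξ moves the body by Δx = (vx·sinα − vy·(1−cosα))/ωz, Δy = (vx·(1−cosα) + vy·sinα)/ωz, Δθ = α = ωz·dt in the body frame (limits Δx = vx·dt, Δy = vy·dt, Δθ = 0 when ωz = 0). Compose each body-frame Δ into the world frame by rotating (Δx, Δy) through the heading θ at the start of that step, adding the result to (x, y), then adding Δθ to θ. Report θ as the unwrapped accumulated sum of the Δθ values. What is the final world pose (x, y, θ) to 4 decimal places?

(0.0454, -0.6883, -0.1481)

step 1: ξ=(vx,vy,ωz)=(0.0450, 0.1650, -0.1500), dt=0.8 → body Δ=(0.0438, 0.1295, -0.1200) → world pose (0.0438, 0.1295, -0.1200)
step 2: ξ=(vx,vy,ωz)=(0.0975, -0.3075, -0.1313), dt=1.5 → body Δ=(0.1000, -0.4726, -0.1969) → world pose (0.0866, -0.3517, -0.3169)
step 3: ξ=(vx,vy,ωz)=(0.0375, -0.3375, 0.1687), dt=1.0 → body Δ=(0.0657, -0.3327, 0.1687) → world pose (0.0454, -0.6883, -0.1481)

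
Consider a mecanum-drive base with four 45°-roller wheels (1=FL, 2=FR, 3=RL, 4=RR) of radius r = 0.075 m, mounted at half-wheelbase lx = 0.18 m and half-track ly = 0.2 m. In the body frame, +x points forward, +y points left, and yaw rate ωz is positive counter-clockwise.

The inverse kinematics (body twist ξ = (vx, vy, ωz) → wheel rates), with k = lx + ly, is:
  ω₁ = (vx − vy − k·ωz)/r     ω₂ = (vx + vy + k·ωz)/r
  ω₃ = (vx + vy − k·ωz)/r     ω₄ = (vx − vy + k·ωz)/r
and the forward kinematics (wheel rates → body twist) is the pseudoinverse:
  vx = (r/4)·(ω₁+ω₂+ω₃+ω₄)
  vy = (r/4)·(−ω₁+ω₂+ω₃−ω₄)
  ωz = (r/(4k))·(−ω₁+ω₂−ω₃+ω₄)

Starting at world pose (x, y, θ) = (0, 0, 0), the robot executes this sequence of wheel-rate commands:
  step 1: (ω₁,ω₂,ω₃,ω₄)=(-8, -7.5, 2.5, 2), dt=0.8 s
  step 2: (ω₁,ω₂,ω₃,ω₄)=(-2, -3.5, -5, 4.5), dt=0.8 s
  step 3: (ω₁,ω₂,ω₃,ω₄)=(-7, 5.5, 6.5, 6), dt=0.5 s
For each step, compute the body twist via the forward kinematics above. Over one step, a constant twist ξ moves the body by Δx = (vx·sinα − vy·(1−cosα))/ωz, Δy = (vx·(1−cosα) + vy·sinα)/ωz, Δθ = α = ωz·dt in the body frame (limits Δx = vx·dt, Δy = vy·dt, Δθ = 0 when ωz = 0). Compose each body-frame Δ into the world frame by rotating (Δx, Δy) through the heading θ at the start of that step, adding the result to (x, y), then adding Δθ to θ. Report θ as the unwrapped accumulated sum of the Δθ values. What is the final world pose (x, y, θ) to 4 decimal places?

(-0.1901, -0.0068, 0.6118)

step 1: ξ=(vx,vy,ωz)=(-0.2062, 0.0187, 0.0000), dt=0.8 → body Δ=(-0.1650, 0.0150, 0.0000) → world pose (-0.1650, 0.0150, 0.0000)
step 2: ξ=(vx,vy,ωz)=(-0.1125, -0.2062, 0.3947), dt=0.8 → body Δ=(-0.0627, -0.1764, 0.3158) → world pose (-0.2277, -0.1614, 0.3158)
step 3: ξ=(vx,vy,ωz)=(0.2062, 0.2438, 0.5921), dt=0.5 → body Δ=(0.0837, 0.1353, 0.2961) → world pose (-0.1901, -0.0068, 0.6118)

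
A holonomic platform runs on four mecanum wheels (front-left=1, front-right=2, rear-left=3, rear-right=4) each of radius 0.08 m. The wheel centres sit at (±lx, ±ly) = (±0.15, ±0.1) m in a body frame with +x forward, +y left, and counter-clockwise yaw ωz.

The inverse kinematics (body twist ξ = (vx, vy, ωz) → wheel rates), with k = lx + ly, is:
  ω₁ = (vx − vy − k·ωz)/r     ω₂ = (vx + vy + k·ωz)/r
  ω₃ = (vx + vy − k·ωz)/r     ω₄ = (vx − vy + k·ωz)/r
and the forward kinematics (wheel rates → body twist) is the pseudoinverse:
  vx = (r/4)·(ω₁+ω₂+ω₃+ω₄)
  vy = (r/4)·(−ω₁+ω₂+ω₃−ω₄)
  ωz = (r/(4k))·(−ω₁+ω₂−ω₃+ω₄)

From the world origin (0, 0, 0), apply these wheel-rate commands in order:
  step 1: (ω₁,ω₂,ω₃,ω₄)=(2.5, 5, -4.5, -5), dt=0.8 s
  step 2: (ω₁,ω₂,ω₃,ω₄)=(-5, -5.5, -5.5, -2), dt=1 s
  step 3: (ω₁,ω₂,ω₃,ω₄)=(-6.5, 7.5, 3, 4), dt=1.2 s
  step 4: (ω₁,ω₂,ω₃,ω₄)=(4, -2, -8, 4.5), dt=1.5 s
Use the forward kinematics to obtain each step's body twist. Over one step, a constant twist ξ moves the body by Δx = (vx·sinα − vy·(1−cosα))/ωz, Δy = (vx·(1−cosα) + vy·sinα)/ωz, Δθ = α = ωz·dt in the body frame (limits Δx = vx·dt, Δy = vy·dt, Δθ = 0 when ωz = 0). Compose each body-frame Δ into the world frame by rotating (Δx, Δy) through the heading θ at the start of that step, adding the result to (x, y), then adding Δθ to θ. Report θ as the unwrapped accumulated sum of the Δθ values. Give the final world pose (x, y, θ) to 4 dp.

step 1: ξ=(vx,vy,ωz)=(-0.0400, 0.0600, 0.1600), dt=0.8 → body Δ=(-0.0350, 0.0458, 0.1280) → world pose (-0.0350, 0.0458, 0.1280)
step 2: ξ=(vx,vy,ωz)=(-0.3600, -0.0800, 0.2400), dt=1.0 → body Δ=(-0.3470, -0.1222, 0.2400) → world pose (-0.3635, -0.1197, 0.3680)
step 3: ξ=(vx,vy,ωz)=(0.1600, 0.2600, 1.2000), dt=1.2 → body Δ=(-0.0562, 0.3308, 1.4400) → world pose (-0.5350, 0.1687, 1.8080)
step 4: ξ=(vx,vy,ωz)=(-0.0300, -0.3700, 0.5200), dt=1.5 → body Δ=(0.1651, -0.5171, 0.7800) → world pose (-0.0712, 0.4507, 2.5880)

(-0.0712, 0.4507, 2.5880)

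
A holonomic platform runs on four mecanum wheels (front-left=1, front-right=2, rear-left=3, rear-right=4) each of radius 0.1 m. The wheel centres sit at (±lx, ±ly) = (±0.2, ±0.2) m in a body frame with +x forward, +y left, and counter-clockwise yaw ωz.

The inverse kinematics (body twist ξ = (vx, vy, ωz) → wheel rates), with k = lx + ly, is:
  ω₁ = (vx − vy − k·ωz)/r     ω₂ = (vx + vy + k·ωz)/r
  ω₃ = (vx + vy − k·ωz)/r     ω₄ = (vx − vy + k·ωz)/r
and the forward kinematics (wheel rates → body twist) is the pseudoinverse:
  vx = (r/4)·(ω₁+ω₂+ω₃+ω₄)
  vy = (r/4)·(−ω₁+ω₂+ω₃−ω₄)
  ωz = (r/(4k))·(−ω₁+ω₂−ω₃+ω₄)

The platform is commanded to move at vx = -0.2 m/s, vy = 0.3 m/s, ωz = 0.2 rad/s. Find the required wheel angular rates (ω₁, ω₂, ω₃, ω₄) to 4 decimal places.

k = lx + ly = 0.2 + 0.2 = 0.4000;  k·ωz = 0.4000·0.2 = 0.0800
ω₁ (FL) = (vx − vy − k·ωz)/r = -0.5800/0.1 = -5.8000
ω₂ (FR) = (vx + vy + k·ωz)/r = 0.1800/0.1 = 1.8000
ω₃ (RL) = (vx + vy − k·ωz)/r = 0.0200/0.1 = 0.2000
ω₄ (RR) = (vx − vy + k·ωz)/r = -0.4200/0.1 = -4.2000

(-5.8000, 1.8000, 0.2000, -4.2000)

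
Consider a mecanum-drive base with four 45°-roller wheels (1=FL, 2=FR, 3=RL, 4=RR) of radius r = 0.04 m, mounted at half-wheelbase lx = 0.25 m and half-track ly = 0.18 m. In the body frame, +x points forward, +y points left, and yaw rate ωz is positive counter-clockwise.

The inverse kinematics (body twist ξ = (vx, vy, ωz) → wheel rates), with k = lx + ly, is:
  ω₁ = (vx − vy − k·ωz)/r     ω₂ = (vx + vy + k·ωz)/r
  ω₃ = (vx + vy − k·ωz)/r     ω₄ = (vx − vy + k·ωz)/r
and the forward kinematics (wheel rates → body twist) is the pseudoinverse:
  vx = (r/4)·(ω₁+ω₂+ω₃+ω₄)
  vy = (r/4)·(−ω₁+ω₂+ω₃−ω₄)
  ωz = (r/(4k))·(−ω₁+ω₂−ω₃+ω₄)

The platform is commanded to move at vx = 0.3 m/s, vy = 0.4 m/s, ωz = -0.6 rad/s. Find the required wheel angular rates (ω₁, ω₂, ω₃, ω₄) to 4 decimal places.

(3.9500, 11.0500, 23.9500, -8.9500)

k = lx + ly = 0.25 + 0.18 = 0.4300;  k·ωz = 0.4300·-0.6 = -0.2580
ω₁ (FL) = (vx − vy − k·ωz)/r = 0.1580/0.04 = 3.9500
ω₂ (FR) = (vx + vy + k·ωz)/r = 0.4420/0.04 = 11.0500
ω₃ (RL) = (vx + vy − k·ωz)/r = 0.9580/0.04 = 23.9500
ω₄ (RR) = (vx − vy + k·ωz)/r = -0.3580/0.04 = -8.9500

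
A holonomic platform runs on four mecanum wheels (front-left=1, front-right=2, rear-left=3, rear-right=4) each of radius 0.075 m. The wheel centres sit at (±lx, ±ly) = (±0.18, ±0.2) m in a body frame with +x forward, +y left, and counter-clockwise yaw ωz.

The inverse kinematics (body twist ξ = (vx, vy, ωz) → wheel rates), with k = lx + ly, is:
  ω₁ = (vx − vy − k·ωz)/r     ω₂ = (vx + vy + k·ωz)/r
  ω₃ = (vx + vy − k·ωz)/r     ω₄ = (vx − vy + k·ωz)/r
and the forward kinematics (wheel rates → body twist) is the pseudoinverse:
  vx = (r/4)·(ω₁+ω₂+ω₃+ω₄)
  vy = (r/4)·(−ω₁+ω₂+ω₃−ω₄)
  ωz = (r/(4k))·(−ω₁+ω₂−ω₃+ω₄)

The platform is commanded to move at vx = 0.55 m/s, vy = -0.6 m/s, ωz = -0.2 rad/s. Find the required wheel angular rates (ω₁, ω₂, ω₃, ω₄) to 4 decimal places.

k = lx + ly = 0.18 + 0.2 = 0.3800;  k·ωz = 0.3800·-0.2 = -0.0760
ω₁ (FL) = (vx − vy − k·ωz)/r = 1.2260/0.075 = 16.3467
ω₂ (FR) = (vx + vy + k·ωz)/r = -0.1260/0.075 = -1.6800
ω₃ (RL) = (vx + vy − k·ωz)/r = 0.0260/0.075 = 0.3467
ω₄ (RR) = (vx − vy + k·ωz)/r = 1.0740/0.075 = 14.3200

(16.3467, -1.6800, 0.3467, 14.3200)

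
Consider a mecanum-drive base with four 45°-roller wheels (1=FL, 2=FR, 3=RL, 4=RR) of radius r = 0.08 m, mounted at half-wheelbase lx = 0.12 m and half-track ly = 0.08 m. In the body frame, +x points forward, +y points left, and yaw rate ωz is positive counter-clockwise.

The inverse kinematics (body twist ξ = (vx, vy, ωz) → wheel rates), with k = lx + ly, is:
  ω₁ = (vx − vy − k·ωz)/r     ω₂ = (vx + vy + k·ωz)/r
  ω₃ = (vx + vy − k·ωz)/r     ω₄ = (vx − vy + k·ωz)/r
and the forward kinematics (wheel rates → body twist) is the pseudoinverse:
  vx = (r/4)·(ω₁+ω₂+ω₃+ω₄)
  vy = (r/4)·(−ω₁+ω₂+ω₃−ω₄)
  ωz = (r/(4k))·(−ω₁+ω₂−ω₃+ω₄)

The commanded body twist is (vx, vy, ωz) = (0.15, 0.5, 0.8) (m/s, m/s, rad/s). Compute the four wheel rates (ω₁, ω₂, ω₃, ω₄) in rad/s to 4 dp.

(-6.3750, 10.1250, 6.1250, -2.3750)

k = lx + ly = 0.12 + 0.08 = 0.2000;  k·ωz = 0.2000·0.8 = 0.1600
ω₁ (FL) = (vx − vy − k·ωz)/r = -0.5100/0.08 = -6.3750
ω₂ (FR) = (vx + vy + k·ωz)/r = 0.8100/0.08 = 10.1250
ω₃ (RL) = (vx + vy − k·ωz)/r = 0.4900/0.08 = 6.1250
ω₄ (RR) = (vx − vy + k·ωz)/r = -0.1900/0.08 = -2.3750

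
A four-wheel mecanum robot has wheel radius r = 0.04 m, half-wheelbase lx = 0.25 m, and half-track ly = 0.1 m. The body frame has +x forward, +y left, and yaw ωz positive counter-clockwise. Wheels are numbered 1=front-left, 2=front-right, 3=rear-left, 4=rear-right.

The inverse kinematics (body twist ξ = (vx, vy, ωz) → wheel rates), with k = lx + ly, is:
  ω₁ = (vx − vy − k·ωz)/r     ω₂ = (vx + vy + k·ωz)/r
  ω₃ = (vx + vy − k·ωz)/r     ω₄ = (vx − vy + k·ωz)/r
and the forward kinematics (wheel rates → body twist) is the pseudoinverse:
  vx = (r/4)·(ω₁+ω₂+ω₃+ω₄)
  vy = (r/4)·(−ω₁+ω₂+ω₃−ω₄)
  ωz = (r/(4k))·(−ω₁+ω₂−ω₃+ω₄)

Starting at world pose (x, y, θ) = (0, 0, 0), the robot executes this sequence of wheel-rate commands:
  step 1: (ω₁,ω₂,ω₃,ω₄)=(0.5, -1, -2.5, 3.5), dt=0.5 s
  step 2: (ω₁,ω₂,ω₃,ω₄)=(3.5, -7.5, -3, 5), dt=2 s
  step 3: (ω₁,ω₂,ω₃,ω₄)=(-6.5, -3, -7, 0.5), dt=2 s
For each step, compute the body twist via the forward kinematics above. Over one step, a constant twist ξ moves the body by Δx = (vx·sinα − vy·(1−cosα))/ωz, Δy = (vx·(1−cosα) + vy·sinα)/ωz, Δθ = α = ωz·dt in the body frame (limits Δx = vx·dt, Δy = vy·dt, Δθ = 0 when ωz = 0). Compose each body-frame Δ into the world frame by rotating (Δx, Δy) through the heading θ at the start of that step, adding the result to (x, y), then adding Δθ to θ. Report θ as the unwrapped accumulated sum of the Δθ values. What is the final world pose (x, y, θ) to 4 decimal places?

step 1: ξ=(vx,vy,ωz)=(0.0050, -0.0750, 0.1286), dt=0.5 → body Δ=(0.0037, -0.0374, 0.0643) → world pose (0.0037, -0.0374, 0.0643)
step 2: ξ=(vx,vy,ωz)=(-0.0200, -0.1900, -0.0857), dt=2.0 → body Δ=(-0.0723, -0.3747, -0.1714) → world pose (-0.0444, -0.4160, -0.1071)
step 3: ξ=(vx,vy,ωz)=(-0.1600, -0.0400, 0.3143), dt=2.0 → body Δ=(-0.2750, -0.1721, 0.6286) → world pose (-0.3362, -0.5577, 0.5214)

(-0.3362, -0.5577, 0.5214)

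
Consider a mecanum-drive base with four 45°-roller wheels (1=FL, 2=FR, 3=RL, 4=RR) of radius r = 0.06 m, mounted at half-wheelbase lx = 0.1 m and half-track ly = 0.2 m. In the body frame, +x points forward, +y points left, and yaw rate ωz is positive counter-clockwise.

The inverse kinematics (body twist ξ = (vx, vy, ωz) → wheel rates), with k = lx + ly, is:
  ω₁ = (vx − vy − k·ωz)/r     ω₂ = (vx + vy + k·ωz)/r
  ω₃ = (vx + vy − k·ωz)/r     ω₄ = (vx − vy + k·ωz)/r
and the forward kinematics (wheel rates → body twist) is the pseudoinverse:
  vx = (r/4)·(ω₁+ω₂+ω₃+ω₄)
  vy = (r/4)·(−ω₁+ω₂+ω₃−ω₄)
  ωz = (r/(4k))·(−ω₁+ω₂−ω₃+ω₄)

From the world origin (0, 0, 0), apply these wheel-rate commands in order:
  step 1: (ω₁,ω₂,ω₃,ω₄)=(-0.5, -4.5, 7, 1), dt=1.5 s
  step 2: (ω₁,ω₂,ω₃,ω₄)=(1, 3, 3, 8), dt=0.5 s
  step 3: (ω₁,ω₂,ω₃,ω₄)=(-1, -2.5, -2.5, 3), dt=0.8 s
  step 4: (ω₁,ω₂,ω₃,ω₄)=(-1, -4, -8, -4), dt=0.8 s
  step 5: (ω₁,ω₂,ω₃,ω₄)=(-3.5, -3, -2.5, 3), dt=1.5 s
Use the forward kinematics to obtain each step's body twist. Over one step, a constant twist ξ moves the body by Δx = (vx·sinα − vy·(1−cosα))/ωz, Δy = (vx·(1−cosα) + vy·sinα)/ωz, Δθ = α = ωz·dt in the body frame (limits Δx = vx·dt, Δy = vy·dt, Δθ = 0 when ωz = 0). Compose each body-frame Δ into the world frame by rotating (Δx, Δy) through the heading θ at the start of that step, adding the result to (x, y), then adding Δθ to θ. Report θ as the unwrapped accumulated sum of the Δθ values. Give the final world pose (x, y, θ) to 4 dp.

step 1: ξ=(vx,vy,ωz)=(0.0450, 0.0300, -0.5000), dt=1.5 → body Δ=(0.0774, 0.0168, -0.7500) → world pose (0.0774, 0.0168, -0.7500)
step 2: ξ=(vx,vy,ωz)=(0.2250, -0.0450, 0.3500), dt=0.5 → body Δ=(0.1139, -0.0126, 0.1750) → world pose (0.1522, -0.0701, -0.5750)
step 3: ξ=(vx,vy,ωz)=(-0.0450, -0.1050, 0.2000), dt=0.8 → body Δ=(-0.0291, -0.0865, 0.1600) → world pose (0.0807, -0.1268, -0.4150)
step 4: ξ=(vx,vy,ωz)=(-0.2550, -0.1050, 0.0500), dt=0.8 → body Δ=(-0.2023, -0.0881, 0.0400) → world pose (-0.1399, -0.1259, -0.3750)
step 5: ξ=(vx,vy,ωz)=(-0.0900, -0.0750, 0.3000), dt=1.5 → body Δ=(-0.1056, -0.1386, 0.4500) → world pose (-0.2889, -0.2162, 0.0750)

(-0.2889, -0.2162, 0.0750)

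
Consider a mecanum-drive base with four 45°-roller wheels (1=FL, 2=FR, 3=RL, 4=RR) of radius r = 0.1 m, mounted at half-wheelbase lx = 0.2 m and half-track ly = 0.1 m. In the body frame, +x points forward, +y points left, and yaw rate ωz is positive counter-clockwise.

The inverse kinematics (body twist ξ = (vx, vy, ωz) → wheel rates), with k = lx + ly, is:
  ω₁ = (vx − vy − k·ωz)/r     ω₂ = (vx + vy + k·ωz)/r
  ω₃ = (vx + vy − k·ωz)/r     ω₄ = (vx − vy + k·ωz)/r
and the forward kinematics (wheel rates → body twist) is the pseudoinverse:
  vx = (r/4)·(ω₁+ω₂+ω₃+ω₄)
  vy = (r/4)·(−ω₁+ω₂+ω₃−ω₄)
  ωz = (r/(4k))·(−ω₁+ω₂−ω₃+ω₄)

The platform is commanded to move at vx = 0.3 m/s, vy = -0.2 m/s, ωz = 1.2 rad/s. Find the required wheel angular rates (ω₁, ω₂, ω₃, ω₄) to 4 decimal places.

(1.4000, 4.6000, -2.6000, 8.6000)

k = lx + ly = 0.2 + 0.1 = 0.3000;  k·ωz = 0.3000·1.2 = 0.3600
ω₁ (FL) = (vx − vy − k·ωz)/r = 0.1400/0.1 = 1.4000
ω₂ (FR) = (vx + vy + k·ωz)/r = 0.4600/0.1 = 4.6000
ω₃ (RL) = (vx + vy − k·ωz)/r = -0.2600/0.1 = -2.6000
ω₄ (RR) = (vx − vy + k·ωz)/r = 0.8600/0.1 = 8.6000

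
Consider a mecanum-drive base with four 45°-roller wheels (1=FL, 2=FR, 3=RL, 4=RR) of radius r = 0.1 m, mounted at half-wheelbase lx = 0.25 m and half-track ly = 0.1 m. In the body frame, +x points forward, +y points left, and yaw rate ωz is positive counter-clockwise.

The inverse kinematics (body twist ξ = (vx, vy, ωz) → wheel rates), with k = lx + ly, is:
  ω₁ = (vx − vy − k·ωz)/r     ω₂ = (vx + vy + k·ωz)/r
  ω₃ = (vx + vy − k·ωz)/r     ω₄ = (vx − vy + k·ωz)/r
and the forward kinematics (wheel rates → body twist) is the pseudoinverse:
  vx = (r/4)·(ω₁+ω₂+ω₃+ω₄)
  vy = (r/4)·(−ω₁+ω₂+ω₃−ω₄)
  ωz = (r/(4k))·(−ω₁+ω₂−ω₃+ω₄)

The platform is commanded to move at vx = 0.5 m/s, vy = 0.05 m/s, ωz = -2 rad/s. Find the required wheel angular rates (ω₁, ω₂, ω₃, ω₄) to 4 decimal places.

k = lx + ly = 0.25 + 0.1 = 0.3500;  k·ωz = 0.3500·-2 = -0.7000
ω₁ (FL) = (vx − vy − k·ωz)/r = 1.1500/0.1 = 11.5000
ω₂ (FR) = (vx + vy + k·ωz)/r = -0.1500/0.1 = -1.5000
ω₃ (RL) = (vx + vy − k·ωz)/r = 1.2500/0.1 = 12.5000
ω₄ (RR) = (vx − vy + k·ωz)/r = -0.2500/0.1 = -2.5000

(11.5000, -1.5000, 12.5000, -2.5000)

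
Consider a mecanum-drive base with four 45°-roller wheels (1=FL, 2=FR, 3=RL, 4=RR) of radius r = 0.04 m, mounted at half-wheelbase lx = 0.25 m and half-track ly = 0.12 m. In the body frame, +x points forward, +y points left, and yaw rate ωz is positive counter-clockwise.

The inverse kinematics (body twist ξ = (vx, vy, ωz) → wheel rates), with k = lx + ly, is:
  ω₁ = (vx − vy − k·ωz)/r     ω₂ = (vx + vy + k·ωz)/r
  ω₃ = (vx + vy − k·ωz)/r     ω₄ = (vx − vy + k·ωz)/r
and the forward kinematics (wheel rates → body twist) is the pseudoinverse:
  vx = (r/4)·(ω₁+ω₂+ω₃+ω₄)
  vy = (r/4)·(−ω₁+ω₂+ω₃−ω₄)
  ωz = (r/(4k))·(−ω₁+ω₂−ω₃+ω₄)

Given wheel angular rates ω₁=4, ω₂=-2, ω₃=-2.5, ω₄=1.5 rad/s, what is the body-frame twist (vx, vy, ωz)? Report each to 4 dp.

k = lx + ly = 0.25 + 0.12 = 0.3700
ω₁+ω₂+ω₃+ω₄ = 1.0000  →  vx = (0.04/4)·1.0000 = 0.0100
−ω₁+ω₂+ω₃−ω₄ = -10.0000  →  vy = (0.04/4)·-10.0000 = -0.1000
−ω₁+ω₂−ω₃+ω₄ = -2.0000  →  ωz = (0.04/1.4800)·-2.0000 = -0.0541

(0.0100, -0.1000, -0.0541)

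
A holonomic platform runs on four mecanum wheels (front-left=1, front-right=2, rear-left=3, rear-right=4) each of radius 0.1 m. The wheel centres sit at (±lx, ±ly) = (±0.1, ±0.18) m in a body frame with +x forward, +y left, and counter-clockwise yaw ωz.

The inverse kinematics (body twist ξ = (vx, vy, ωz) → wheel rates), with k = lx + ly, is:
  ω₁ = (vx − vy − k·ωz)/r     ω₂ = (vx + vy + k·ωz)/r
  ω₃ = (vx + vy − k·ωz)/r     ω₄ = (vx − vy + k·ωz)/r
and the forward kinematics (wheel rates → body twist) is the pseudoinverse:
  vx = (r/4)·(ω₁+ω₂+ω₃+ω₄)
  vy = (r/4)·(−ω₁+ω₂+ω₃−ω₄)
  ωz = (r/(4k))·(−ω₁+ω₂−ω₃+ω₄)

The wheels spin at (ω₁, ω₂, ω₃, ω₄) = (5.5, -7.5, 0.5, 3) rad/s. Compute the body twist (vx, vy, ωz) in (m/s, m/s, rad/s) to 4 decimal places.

(0.0375, -0.3875, -0.9375)

k = lx + ly = 0.1 + 0.18 = 0.2800
ω₁+ω₂+ω₃+ω₄ = 1.5000  →  vx = (0.1/4)·1.5000 = 0.0375
−ω₁+ω₂+ω₃−ω₄ = -15.5000  →  vy = (0.1/4)·-15.5000 = -0.3875
−ω₁+ω₂−ω₃+ω₄ = -10.5000  →  ωz = (0.1/1.1200)·-10.5000 = -0.9375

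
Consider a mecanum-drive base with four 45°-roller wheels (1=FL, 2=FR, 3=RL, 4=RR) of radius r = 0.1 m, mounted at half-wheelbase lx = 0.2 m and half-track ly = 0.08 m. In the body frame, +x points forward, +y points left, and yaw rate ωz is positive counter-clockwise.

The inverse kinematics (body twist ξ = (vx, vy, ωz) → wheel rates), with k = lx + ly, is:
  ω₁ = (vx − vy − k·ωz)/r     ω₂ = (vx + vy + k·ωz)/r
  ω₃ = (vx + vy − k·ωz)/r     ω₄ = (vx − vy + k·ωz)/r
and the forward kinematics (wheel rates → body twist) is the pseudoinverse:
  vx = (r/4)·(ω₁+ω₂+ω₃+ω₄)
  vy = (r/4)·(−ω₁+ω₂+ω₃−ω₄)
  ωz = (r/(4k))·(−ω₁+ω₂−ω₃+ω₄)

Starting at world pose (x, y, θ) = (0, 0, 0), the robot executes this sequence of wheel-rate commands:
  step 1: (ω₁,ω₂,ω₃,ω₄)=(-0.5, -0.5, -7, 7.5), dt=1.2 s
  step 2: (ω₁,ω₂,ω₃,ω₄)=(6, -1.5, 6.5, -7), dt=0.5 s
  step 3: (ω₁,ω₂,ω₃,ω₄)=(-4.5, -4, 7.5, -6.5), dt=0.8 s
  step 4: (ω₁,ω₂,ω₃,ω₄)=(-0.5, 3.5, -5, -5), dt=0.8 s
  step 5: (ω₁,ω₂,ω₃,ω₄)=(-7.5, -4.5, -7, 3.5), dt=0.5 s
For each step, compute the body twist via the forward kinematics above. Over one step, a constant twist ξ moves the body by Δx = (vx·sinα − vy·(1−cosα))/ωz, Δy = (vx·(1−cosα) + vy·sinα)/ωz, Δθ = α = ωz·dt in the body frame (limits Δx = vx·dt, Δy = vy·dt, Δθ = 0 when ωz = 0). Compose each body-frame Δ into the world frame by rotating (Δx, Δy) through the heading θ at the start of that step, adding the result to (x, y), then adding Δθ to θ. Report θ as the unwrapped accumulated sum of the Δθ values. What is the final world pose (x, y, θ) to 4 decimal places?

(-0.2400, 0.0157, 0.5402)

step 1: ξ=(vx,vy,ωz)=(-0.0125, -0.3625, 1.2946), dt=1.2 → body Δ=(0.2655, -0.2894, 1.5536) → world pose (0.2655, -0.2894, 1.5536)
step 2: ξ=(vx,vy,ωz)=(0.1000, 0.1500, -1.8750), dt=0.5 → body Δ=(0.0756, 0.0427, -0.9375) → world pose (0.2241, -0.2131, 0.6161)
step 3: ξ=(vx,vy,ωz)=(-0.1875, 0.3625, -1.2054), dt=0.8 → body Δ=(0.0015, 0.3140, -0.9643) → world pose (0.0439, 0.0441, -0.3482)
step 4: ξ=(vx,vy,ωz)=(-0.1750, 0.1000, 0.3571), dt=0.8 → body Δ=(-0.1495, 0.0591, 0.2857) → world pose (-0.0764, 0.1506, -0.0625)
step 5: ξ=(vx,vy,ωz)=(-0.3875, -0.1875, 1.2054), dt=0.5 → body Δ=(-0.1548, -0.1448, 0.6027) → world pose (-0.2400, 0.0157, 0.5402)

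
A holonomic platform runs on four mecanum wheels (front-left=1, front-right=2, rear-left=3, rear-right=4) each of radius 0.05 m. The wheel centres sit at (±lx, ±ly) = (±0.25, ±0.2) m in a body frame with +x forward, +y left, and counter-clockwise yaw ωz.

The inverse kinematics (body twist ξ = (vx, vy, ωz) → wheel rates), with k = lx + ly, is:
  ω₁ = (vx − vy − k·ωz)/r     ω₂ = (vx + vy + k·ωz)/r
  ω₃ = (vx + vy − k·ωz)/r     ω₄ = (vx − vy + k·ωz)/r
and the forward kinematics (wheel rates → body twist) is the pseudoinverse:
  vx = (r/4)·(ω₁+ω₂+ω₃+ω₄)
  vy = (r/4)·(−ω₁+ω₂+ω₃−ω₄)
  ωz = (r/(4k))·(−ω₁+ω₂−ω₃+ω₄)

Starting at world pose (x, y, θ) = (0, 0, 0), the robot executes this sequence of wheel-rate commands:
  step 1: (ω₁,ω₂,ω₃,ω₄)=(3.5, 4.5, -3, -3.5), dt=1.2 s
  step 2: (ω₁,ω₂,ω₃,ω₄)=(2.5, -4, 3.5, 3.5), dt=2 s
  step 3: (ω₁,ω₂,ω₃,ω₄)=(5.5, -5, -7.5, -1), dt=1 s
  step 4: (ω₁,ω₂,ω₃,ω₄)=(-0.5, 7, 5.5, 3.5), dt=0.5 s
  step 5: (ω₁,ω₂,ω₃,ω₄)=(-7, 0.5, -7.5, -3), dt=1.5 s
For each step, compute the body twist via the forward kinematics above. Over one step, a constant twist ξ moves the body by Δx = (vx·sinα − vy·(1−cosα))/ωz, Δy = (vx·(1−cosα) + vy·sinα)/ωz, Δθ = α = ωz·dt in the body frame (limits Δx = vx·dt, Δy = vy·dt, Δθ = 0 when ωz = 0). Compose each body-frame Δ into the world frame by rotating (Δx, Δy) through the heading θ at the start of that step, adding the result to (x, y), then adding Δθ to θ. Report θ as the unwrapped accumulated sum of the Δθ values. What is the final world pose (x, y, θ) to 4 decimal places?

(-0.2369, -0.2049, 0.1208)

step 1: ξ=(vx,vy,ωz)=(0.0187, 0.0187, 0.0139), dt=1.2 → body Δ=(0.0223, 0.0227, 0.0167) → world pose (0.0223, 0.0227, 0.0167)
step 2: ξ=(vx,vy,ωz)=(0.0688, -0.0813, -0.1806), dt=2.0 → body Δ=(0.1055, -0.1835, -0.3611) → world pose (0.1309, -0.1591, -0.3444)
step 3: ξ=(vx,vy,ωz)=(-0.1000, -0.2125, -0.1111), dt=1.0 → body Δ=(-0.1116, -0.2065, -0.1111) → world pose (-0.0439, -0.3158, -0.4556)
step 4: ξ=(vx,vy,ωz)=(0.1938, 0.1188, 0.1528), dt=0.5 → body Δ=(0.0945, 0.0630, 0.0764) → world pose (0.0687, -0.3008, -0.3792)
step 5: ξ=(vx,vy,ωz)=(-0.2125, 0.0375, 0.3333), dt=1.5 → body Δ=(-0.3194, -0.0241, 0.5000) → world pose (-0.2369, -0.2049, 0.1208)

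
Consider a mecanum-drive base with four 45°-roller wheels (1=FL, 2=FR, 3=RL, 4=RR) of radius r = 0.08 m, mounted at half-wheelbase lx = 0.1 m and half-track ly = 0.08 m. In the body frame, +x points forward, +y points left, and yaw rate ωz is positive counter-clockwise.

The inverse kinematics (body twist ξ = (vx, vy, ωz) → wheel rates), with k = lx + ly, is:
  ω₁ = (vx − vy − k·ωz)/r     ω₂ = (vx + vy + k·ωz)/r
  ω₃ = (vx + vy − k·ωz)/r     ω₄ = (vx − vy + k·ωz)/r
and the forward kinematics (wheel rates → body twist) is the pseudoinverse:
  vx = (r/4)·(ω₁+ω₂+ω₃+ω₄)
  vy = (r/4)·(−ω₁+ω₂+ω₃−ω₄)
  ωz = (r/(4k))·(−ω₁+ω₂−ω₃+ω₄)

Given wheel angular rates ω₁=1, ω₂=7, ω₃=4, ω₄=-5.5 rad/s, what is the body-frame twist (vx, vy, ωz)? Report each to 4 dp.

k = lx + ly = 0.1 + 0.08 = 0.1800
ω₁+ω₂+ω₃+ω₄ = 6.5000  →  vx = (0.08/4)·6.5000 = 0.1300
−ω₁+ω₂+ω₃−ω₄ = 15.5000  →  vy = (0.08/4)·15.5000 = 0.3100
−ω₁+ω₂−ω₃+ω₄ = -3.5000  →  ωz = (0.08/0.7200)·-3.5000 = -0.3889

(0.1300, 0.3100, -0.3889)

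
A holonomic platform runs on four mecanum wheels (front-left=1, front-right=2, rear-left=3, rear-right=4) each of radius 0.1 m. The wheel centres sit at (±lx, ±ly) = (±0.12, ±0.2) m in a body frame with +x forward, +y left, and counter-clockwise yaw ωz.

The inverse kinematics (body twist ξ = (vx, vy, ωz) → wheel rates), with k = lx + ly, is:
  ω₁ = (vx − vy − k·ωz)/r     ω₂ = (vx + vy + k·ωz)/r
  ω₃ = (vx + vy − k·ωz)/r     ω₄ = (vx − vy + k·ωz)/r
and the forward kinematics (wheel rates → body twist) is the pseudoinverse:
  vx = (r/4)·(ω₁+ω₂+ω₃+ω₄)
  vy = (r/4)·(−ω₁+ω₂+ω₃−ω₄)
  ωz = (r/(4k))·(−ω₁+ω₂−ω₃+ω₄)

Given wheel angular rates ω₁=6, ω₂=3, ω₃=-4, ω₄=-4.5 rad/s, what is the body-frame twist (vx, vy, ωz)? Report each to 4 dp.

k = lx + ly = 0.12 + 0.2 = 0.3200
ω₁+ω₂+ω₃+ω₄ = 0.5000  →  vx = (0.1/4)·0.5000 = 0.0125
−ω₁+ω₂+ω₃−ω₄ = -2.5000  →  vy = (0.1/4)·-2.5000 = -0.0625
−ω₁+ω₂−ω₃+ω₄ = -3.5000  →  ωz = (0.1/1.2800)·-3.5000 = -0.2734

(0.0125, -0.0625, -0.2734)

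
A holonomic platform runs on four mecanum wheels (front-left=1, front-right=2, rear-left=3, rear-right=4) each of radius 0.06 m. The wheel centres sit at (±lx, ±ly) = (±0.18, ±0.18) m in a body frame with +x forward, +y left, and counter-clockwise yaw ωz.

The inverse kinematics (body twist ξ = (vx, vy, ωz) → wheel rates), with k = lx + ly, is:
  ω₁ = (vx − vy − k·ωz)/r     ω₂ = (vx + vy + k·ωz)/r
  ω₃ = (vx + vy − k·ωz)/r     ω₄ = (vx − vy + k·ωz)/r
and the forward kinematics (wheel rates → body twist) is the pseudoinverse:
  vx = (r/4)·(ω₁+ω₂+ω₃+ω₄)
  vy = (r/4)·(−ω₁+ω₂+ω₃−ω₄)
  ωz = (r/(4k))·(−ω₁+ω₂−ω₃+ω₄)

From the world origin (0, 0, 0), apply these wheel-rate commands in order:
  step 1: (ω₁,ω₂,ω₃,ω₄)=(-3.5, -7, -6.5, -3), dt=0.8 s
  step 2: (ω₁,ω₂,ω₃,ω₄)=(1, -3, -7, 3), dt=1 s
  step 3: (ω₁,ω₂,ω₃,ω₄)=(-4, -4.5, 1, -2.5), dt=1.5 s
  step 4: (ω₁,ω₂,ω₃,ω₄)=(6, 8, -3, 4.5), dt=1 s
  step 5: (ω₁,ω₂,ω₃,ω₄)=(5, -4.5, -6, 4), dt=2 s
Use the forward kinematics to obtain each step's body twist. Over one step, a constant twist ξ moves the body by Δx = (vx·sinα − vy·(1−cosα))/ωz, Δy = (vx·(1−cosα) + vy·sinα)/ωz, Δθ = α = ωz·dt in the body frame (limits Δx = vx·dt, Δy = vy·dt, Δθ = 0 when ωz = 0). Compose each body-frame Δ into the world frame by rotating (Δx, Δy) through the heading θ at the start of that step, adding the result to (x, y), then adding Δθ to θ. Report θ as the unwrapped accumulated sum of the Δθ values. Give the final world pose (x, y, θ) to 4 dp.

step 1: ξ=(vx,vy,ωz)=(-0.3000, -0.1050, 0.0000), dt=0.8 → body Δ=(-0.2400, -0.0840, 0.0000) → world pose (-0.2400, -0.0840, 0.0000)
step 2: ξ=(vx,vy,ωz)=(-0.0900, -0.2100, 0.2500), dt=1.0 → body Δ=(-0.0630, -0.2190, 0.2500) → world pose (-0.3030, -0.3030, 0.2500)
step 3: ξ=(vx,vy,ωz)=(-0.1500, 0.0450, -0.1667), dt=1.5 → body Δ=(-0.2143, 0.0948, -0.2500) → world pose (-0.5340, -0.2642, 0.0000)
step 4: ξ=(vx,vy,ωz)=(0.2325, -0.0825, 0.3958), dt=1.0 → body Δ=(0.2426, -0.0349, 0.3958) → world pose (-0.2914, -0.2991, 0.3958)
step 5: ξ=(vx,vy,ωz)=(-0.0225, -0.2925, 0.0208), dt=2.0 → body Δ=(-0.0328, -0.5858, 0.0417) → world pose (-0.0958, -0.8523, 0.4375)

(-0.0958, -0.8523, 0.4375)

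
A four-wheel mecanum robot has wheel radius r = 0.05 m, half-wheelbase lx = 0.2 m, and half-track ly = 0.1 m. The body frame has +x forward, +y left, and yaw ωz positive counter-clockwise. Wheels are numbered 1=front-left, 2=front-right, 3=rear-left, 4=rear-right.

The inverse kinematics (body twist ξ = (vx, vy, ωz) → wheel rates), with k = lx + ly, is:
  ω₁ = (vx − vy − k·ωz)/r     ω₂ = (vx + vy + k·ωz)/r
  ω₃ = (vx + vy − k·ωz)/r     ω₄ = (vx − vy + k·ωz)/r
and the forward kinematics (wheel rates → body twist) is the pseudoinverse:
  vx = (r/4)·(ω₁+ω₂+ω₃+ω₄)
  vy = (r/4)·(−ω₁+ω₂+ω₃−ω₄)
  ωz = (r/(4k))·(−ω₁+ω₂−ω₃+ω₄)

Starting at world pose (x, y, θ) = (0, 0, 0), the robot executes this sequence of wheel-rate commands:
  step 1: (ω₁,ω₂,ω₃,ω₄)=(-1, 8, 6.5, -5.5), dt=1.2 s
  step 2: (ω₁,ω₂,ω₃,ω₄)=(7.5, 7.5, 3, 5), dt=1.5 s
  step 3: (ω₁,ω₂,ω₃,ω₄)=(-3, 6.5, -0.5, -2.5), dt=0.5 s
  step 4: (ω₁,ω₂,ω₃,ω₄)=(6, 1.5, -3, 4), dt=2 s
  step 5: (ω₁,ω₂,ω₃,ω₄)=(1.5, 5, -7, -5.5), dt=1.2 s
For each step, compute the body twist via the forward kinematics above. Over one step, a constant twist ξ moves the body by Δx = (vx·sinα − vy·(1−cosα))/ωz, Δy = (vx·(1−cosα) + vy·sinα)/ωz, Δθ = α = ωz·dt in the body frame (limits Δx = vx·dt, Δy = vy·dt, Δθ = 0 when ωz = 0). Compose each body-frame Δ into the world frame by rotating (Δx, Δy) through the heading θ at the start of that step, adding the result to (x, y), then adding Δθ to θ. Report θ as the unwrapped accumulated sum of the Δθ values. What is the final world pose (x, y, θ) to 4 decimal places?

step 1: ξ=(vx,vy,ωz)=(0.1000, 0.2625, -0.1250), dt=1.2 → body Δ=(0.1431, 0.3048, -0.1500) → world pose (0.1431, 0.3048, -0.1500)
step 2: ξ=(vx,vy,ωz)=(0.2875, -0.0250, 0.0833), dt=1.5 → body Δ=(0.4325, -0.0105, 0.1250) → world pose (0.5692, 0.2298, -0.0250)
step 3: ξ=(vx,vy,ωz)=(0.0062, 0.1438, 0.3125), dt=0.5 → body Δ=(-0.0025, 0.0718, 0.1562) → world pose (0.5685, 0.3017, 0.1312)
step 4: ξ=(vx,vy,ωz)=(0.1063, -0.1438, 0.1042), dt=2.0 → body Δ=(0.2408, -0.2634, 0.2083) → world pose (0.8417, 0.0721, 0.3396)
step 5: ξ=(vx,vy,ωz)=(-0.0750, 0.0250, 0.2083), dt=1.2 → body Δ=(-0.0928, 0.0185, 0.2500) → world pose (0.7480, 0.0587, 0.5896)

(0.7480, 0.0587, 0.5896)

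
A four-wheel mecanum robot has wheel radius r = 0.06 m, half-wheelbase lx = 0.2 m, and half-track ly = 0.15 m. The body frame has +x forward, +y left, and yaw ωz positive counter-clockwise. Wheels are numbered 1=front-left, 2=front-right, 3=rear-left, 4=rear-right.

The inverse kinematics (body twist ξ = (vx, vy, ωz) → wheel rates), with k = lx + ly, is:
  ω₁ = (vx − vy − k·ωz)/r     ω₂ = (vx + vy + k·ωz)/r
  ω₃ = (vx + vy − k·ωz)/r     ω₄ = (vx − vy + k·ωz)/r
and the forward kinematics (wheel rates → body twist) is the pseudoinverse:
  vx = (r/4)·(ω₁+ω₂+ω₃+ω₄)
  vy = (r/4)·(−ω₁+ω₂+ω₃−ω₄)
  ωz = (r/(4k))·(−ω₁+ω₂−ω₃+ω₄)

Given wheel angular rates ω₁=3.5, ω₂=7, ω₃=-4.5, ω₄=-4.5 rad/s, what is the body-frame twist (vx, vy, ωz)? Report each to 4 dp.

(0.0225, 0.0525, 0.1500)

k = lx + ly = 0.2 + 0.15 = 0.3500
ω₁+ω₂+ω₃+ω₄ = 1.5000  →  vx = (0.06/4)·1.5000 = 0.0225
−ω₁+ω₂+ω₃−ω₄ = 3.5000  →  vy = (0.06/4)·3.5000 = 0.0525
−ω₁+ω₂−ω₃+ω₄ = 3.5000  →  ωz = (0.06/1.4000)·3.5000 = 0.1500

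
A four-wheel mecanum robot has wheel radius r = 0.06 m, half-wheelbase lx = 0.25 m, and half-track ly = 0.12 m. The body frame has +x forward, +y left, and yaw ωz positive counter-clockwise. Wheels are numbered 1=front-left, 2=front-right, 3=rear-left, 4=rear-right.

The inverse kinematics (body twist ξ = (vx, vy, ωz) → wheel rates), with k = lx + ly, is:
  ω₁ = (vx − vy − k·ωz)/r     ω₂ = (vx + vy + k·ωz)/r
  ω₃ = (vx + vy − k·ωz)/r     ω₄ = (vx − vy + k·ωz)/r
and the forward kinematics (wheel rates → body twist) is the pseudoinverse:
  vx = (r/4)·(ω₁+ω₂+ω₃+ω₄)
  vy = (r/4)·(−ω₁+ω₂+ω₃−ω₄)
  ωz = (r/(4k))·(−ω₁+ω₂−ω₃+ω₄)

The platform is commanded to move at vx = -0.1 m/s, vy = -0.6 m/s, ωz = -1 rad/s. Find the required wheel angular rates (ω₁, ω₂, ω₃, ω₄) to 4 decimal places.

k = lx + ly = 0.25 + 0.12 = 0.3700;  k·ωz = 0.3700·-1 = -0.3700
ω₁ (FL) = (vx − vy − k·ωz)/r = 0.8700/0.06 = 14.5000
ω₂ (FR) = (vx + vy + k·ωz)/r = -1.0700/0.06 = -17.8333
ω₃ (RL) = (vx + vy − k·ωz)/r = -0.3300/0.06 = -5.5000
ω₄ (RR) = (vx − vy + k·ωz)/r = 0.1300/0.06 = 2.1667

(14.5000, -17.8333, -5.5000, 2.1667)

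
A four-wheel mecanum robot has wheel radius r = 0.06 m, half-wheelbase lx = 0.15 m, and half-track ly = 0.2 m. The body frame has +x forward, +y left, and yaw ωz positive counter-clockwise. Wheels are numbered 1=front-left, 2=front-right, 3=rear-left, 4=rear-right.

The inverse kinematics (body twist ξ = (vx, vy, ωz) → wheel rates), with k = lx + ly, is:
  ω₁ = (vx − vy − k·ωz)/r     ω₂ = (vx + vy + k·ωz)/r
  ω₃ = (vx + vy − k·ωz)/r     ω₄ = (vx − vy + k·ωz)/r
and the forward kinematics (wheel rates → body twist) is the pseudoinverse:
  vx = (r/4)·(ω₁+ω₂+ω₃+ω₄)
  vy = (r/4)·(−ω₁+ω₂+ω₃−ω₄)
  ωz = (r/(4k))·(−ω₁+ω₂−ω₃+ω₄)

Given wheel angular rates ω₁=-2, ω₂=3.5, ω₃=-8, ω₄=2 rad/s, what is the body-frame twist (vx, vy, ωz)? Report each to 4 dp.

k = lx + ly = 0.15 + 0.2 = 0.3500
ω₁+ω₂+ω₃+ω₄ = -4.5000  →  vx = (0.06/4)·-4.5000 = -0.0675
−ω₁+ω₂+ω₃−ω₄ = -4.5000  →  vy = (0.06/4)·-4.5000 = -0.0675
−ω₁+ω₂−ω₃+ω₄ = 15.5000  →  ωz = (0.06/1.4000)·15.5000 = 0.6643

(-0.0675, -0.0675, 0.6643)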